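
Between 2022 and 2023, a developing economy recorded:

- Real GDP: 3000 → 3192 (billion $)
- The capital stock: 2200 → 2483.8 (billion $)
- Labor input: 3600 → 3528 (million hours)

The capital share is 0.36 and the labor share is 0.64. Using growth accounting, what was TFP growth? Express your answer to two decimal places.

3.04%

Real GDP growth = (3192 − 3000) / 3000 = 6.4%.
The capital stock growth = (2483.8 − 2200) / 2200 = 12.9%.
Labor input growth = (3528 − 3600) / 3600 = -2%.
Labor's share = 1 − 0.36 = 0.64.
The capital stock: 0.36 × 12.9 = 4.644 pp.
Labor input: 0.64 × (-2) = -1.28 pp.
TFP growth = 6.4 − 3.364 = 3.036%.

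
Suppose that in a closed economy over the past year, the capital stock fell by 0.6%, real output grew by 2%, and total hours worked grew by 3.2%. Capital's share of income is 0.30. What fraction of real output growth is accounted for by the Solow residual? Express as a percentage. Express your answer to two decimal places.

-3.00%

Labor's share = 1 − 0.3 = 0.7.
The capital stock: 0.3 × (-0.6) = -0.18 pp.
Total hours worked: 0.7 × 3.2 = 2.24 pp.
TFP growth = 2 − 2.06 = -0.06%.
TFP share of growth = -0.06 / 2 × 100 = -3%.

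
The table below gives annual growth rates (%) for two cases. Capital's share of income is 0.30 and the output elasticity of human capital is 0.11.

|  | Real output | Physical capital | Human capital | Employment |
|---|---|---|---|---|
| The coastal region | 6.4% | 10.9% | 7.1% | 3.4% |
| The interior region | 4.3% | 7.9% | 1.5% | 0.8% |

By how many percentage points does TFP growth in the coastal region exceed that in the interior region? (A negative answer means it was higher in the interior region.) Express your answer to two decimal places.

Labor's share = 1 − 0.3 − 0.11 = 0.59.
The coastal region: TFP = 6.4 − 3.27 − 0.781 − 2.006 = 0.343%.
The interior region: TFP = 4.3 − 2.37 − 0.165 − 0.472 = 1.293%.
Difference = 0.343 − (1.293) = -0.95 pp.

-0.95 percentage points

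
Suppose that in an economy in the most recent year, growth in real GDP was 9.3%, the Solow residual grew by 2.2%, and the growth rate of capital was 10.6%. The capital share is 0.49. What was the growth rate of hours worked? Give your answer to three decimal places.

3.737%

Labor's share = 1 − 0.49 = 0.51.
gY = gA + 0.49×10.6 + 0.51×g.
0.51×g = 9.3 − 2.2 − 5.194 = 1.906.
g = 1.906 / 0.51 = 3.73725%.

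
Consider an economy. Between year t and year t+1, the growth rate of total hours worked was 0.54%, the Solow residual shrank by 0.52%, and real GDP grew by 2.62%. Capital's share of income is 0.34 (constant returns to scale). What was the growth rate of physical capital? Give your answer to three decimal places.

8.187%

Labor's share = 1 − 0.34 = 0.66.
gY = gA + 0.66×0.54 + 0.34×g.
0.34×g = 2.62 + 0.52 − 0.3564 = 2.7836.
g = 2.7836 / 0.34 = 8.18706%.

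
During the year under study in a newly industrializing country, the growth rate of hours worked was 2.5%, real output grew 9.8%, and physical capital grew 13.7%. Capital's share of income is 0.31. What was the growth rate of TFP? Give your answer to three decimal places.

3.828%

Labor's share = 1 − 0.31 = 0.69.
Physical capital: 0.31 × 13.7 = 4.247 pp.
Hours worked: 0.69 × 2.5 = 1.725 pp.
TFP growth = 9.8 − 5.972 = 3.828%.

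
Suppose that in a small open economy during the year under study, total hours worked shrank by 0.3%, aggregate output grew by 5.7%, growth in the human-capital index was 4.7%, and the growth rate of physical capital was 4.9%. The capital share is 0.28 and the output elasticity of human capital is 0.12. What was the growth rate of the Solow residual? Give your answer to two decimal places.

Labor's share = 1 − 0.28 − 0.12 = 0.6.
Physical capital: 0.28 × 4.9 = 1.372 pp.
The human-capital index: 0.12 × 4.7 = 0.564 pp.
Total hours worked: 0.6 × (-0.3) = -0.18 pp.
TFP growth = 5.7 − 1.756 = 3.944%.

The Solow residual grew 3.94%.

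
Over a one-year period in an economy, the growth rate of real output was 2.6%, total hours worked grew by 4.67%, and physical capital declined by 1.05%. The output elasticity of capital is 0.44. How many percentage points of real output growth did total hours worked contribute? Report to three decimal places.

2.615 percentage points

Labor's share = 1 − 0.44 = 0.56.
Contribution = share × growth = 0.56 × 4.67 = 2.6152 pp.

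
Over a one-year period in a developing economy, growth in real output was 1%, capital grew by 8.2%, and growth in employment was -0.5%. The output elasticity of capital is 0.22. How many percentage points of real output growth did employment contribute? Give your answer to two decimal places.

Labor's share = 1 − 0.22 = 0.78.
Contribution = share × growth = 0.78 × (-0.5) = -0.39 pp.

-0.39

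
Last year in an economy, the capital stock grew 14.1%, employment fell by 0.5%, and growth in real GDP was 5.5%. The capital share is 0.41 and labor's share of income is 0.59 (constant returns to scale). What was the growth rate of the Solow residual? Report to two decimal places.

The Solow residual grew 0.01%.

Labor's share = 1 − 0.41 = 0.59.
The capital stock: 0.41 × 14.1 = 5.781 pp.
Employment: 0.59 × (-0.5) = -0.295 pp.
TFP growth = 5.5 − 5.486 = 0.014%.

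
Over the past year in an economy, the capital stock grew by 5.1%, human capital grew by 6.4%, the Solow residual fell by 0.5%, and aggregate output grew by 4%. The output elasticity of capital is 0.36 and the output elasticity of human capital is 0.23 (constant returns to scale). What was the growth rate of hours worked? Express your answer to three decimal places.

Labor's share = 1 − 0.36 − 0.23 = 0.41.
gY = gA + 0.36×5.1 + 0.23×6.4 + 0.41×g.
0.41×g = 4 + 0.5 − 3.308 = 1.192.
g = 1.192 / 0.41 = 2.90732%.

2.907%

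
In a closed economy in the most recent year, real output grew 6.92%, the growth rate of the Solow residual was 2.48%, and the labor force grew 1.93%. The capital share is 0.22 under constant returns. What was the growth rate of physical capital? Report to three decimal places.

Labor's share = 1 − 0.22 = 0.78.
gY = gA + 0.78×1.93 + 0.22×g.
0.22×g = 6.92 − 2.48 − 1.5054 = 2.9346.
g = 2.9346 / 0.22 = 13.33909%.

Physical capital grew 13.339%.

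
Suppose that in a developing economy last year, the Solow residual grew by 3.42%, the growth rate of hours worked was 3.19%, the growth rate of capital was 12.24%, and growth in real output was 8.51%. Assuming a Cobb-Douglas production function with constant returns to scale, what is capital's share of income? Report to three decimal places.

0.210

gY = gA + α·gK + (1−α)·gL, so gY − gA − gL = α(gK − gL).
8.51 − 3.42 − 3.19 = α × (12.24 − 3.19).
1.9 = 9.05 α, so α = 0.20994.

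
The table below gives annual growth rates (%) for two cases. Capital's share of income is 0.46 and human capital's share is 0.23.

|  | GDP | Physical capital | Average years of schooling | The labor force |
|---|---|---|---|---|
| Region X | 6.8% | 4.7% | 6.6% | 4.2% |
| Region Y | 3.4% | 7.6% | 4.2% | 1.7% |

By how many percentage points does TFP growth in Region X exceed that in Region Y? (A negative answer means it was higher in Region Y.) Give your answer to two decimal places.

3.41 percentage points

Labor's share = 1 − 0.46 − 0.23 = 0.31.
Region X: TFP = 6.8 − 2.162 − 1.518 − 1.302 = 1.818%.
Region Y: TFP = 3.4 − 3.496 − 0.966 − 0.527 = -1.589%.
Difference = 1.818 − (-1.589) = 3.407 pp.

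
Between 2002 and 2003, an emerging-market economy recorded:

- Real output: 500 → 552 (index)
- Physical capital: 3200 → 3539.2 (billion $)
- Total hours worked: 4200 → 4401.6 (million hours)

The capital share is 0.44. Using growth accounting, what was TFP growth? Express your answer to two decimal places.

Real output growth = (552 − 500) / 500 = 10.4%.
Physical capital growth = (3539.2 − 3200) / 3200 = 10.6%.
Total hours worked growth = (4401.6 − 4200) / 4200 = 4.8%.
Labor's share = 1 − 0.44 = 0.56.
Physical capital: 0.44 × 10.6 = 4.664 pp.
Total hours worked: 0.56 × 4.8 = 2.688 pp.
TFP growth = 10.4 − 7.352 = 3.048%.

TFP grew 3.05%.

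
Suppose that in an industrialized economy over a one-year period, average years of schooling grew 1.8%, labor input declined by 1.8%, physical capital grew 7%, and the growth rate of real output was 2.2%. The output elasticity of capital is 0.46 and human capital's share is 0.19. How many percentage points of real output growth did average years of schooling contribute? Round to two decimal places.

Contribution = share × growth = 0.19 × 1.8 = 0.342 pp.

0.34 pp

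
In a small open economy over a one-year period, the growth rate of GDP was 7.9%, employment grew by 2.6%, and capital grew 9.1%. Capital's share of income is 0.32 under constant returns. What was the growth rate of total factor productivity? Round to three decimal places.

3.220%

Labor's share = 1 − 0.32 = 0.68.
Capital: 0.32 × 9.1 = 2.912 pp.
Employment: 0.68 × 2.6 = 1.768 pp.
TFP growth = 7.9 − 4.68 = 3.22%.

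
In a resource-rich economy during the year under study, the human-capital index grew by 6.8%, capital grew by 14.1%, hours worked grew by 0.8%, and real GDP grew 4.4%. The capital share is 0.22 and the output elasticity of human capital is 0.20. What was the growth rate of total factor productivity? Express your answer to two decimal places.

Labor's share = 1 − 0.22 − 0.2 = 0.58.
Capital: 0.22 × 14.1 = 3.102 pp.
The human-capital index: 0.2 × 6.8 = 1.36 pp.
Hours worked: 0.58 × 0.8 = 0.464 pp.
TFP growth = 4.4 − 4.926 = -0.526%.

-0.53%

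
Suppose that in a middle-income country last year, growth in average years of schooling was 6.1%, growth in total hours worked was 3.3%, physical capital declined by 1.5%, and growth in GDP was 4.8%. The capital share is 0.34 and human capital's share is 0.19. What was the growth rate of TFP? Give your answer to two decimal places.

TFP grew 2.60%.

Labor's share = 1 − 0.34 − 0.19 = 0.47.
Physical capital: 0.34 × (-1.5) = -0.51 pp.
Average years of schooling: 0.19 × 6.1 = 1.159 pp.
Total hours worked: 0.47 × 3.3 = 1.551 pp.
TFP growth = 4.8 − 2.2 = 2.6%.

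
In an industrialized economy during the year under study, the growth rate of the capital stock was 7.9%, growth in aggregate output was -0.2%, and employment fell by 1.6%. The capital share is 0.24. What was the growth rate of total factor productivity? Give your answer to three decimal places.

Labor's share = 1 − 0.24 = 0.76.
The capital stock: 0.24 × 7.9 = 1.896 pp.
Employment: 0.76 × (-1.6) = -1.216 pp.
TFP growth = -0.2 − 0.68 = -0.88%.

-0.880%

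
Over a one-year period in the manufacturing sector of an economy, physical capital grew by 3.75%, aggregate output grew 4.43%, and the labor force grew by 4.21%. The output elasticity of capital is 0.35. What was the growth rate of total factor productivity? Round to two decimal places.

Labor's share = 1 − 0.35 = 0.65.
Physical capital: 0.35 × 3.75 = 1.3125 pp.
The labor force: 0.65 × 4.21 = 2.7365 pp.
TFP growth = 4.43 − 4.049 = 0.381%.

Total factor productivity growth was 0.38%.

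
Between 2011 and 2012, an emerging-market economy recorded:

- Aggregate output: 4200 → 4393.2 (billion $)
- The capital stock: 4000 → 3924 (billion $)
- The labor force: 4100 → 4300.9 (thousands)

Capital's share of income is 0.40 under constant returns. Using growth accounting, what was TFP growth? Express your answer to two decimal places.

Aggregate output growth = (4393.2 − 4200) / 4200 = 4.6%.
The capital stock growth = (3924 − 4000) / 4000 = -1.9%.
The labor force growth = (4300.9 − 4100) / 4100 = 4.9%.
Labor's share = 1 − 0.4 = 0.6.
The capital stock: 0.4 × (-1.9) = -0.76 pp.
The labor force: 0.6 × 4.9 = 2.94 pp.
TFP growth = 4.6 − 2.18 = 2.42%.

2.42%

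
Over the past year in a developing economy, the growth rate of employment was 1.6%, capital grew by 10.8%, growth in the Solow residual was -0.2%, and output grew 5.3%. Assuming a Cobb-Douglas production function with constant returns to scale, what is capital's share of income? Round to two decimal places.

gY = gA + α·gK + (1−α)·gL, so gY − gA − gL = α(gK − gL).
5.3 + 0.2 − 1.6 = α × (10.8 − 1.6).
3.9 = 9.2 α, so α = 0.4239.

Capital's share of income is 0.42.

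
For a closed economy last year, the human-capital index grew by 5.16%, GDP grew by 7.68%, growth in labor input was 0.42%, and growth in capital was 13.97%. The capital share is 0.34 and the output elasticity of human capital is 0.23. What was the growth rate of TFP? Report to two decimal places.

Labor's share = 1 − 0.34 − 0.23 = 0.43.
Capital: 0.34 × 13.97 = 4.7498 pp.
The human-capital index: 0.23 × 5.16 = 1.1868 pp.
Labor input: 0.43 × 0.42 = 0.1806 pp.
TFP growth = 7.68 − 6.1172 = 1.5628%.

TFP growth was 1.56%.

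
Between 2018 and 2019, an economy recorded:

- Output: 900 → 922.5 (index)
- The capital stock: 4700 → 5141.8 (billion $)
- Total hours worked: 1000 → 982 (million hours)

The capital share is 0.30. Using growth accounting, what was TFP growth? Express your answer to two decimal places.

Output growth = (922.5 − 900) / 900 = 2.5%.
The capital stock growth = (5141.8 − 4700) / 4700 = 9.4%.
Total hours worked growth = (982 − 1000) / 1000 = -1.8%.
Labor's share = 1 − 0.3 = 0.7.
The capital stock: 0.3 × 9.4 = 2.82 pp.
Total hours worked: 0.7 × (-1.8) = -1.26 pp.
TFP growth = 2.5 − 1.56 = 0.94%.

0.94%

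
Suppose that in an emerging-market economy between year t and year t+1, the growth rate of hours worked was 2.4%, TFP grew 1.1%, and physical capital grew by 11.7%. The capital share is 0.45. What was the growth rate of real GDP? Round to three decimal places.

7.685%

Labor's share = 1 − 0.45 = 0.55.
Physical capital: 0.45 × 11.7 = 5.265 pp.
Hours worked: 0.55 × 2.4 = 1.32 pp.
Output growth = 1.1 + 6.585 = 7.685%.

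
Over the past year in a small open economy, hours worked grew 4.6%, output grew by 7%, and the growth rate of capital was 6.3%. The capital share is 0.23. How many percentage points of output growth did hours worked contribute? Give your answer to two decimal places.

Labor's share = 1 − 0.23 = 0.77.
Contribution = share × growth = 0.77 × 4.6 = 3.542 pp.

3.54 pp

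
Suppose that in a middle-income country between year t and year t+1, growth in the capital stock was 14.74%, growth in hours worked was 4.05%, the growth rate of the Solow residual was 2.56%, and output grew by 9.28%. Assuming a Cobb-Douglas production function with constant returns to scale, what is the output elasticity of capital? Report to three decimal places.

α = 0.250

gY = gA + α·gK + (1−α)·gL, so gY − gA − gL = α(gK − gL).
9.28 − 2.56 − 4.05 = α × (14.74 − 4.05).
2.67 = 10.69 α, so α = 0.24977.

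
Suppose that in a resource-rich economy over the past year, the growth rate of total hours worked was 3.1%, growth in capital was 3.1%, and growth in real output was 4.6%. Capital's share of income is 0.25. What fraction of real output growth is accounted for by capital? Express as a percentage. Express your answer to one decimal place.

Capital accounted for 16.8% of growth.

Capital contributed 0.25 × 3.1 = 0.775 pp.
Share of growth = 0.775 / 4.6 × 100 = 16.848%.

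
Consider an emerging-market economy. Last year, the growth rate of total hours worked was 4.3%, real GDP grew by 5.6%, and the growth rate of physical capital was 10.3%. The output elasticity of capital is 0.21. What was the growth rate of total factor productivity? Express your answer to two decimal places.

Labor's share = 1 − 0.21 = 0.79.
Physical capital: 0.21 × 10.3 = 2.163 pp.
Total hours worked: 0.79 × 4.3 = 3.397 pp.
TFP growth = 5.6 − 5.56 = 0.04%.

0.04%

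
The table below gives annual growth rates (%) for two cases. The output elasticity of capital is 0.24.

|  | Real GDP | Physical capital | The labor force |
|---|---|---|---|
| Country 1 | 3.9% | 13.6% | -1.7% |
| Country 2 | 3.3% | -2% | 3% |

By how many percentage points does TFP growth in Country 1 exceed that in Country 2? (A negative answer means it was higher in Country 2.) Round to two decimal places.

0.43 percentage points

Labor's share = 1 − 0.24 = 0.76.
Country 1: TFP = 3.9 − 3.264 + 1.292 = 1.928%.
Country 2: TFP = 3.3 + 0.48 − 2.28 = 1.5%.
Difference = 1.928 − (1.5) = 0.428 pp.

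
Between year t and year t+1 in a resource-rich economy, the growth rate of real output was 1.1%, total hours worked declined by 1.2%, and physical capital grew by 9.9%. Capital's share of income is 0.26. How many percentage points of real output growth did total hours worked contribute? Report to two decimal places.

-0.89 percentage points

Labor's share = 1 − 0.26 = 0.74.
Contribution = share × growth = 0.74 × (-1.2) = -0.888 pp.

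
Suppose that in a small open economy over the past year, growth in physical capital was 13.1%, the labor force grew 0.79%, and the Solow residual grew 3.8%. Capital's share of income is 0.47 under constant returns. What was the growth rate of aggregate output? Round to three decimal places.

Labor's share = 1 − 0.47 = 0.53.
Physical capital: 0.47 × 13.1 = 6.157 pp.
The labor force: 0.53 × 0.79 = 0.4187 pp.
Output growth = 3.8 + 6.5757 = 10.3757%.

10.376%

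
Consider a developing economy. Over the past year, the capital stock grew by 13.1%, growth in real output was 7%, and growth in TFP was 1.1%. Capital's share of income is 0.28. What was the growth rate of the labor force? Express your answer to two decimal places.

The labor force grew 3.10%.

Labor's share = 1 − 0.28 = 0.72.
gY = gA + 0.28×13.1 + 0.72×g.
0.72×g = 7 − 1.1 − 3.668 = 2.232.
g = 2.232 / 0.72 = 3.1%.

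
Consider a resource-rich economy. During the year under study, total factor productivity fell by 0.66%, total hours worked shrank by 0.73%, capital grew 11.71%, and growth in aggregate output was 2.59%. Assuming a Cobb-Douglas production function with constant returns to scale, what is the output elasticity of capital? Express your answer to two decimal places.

α = 0.32

gY = gA + α·gK + (1−α)·gL, so gY − gA − gL = α(gK − gL).
2.59 + 0.66 + 0.73 = α × (11.71 − (-0.73)).
3.98 = 12.44 α, so α = 0.3199.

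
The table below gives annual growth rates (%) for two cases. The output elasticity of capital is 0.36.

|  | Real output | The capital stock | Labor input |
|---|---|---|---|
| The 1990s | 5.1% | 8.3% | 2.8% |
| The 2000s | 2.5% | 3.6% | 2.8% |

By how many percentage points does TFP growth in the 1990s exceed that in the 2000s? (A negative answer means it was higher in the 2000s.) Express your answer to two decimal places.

Labor's share = 1 − 0.36 = 0.64.
The 1990s: TFP = 5.1 − 2.988 − 1.792 = 0.32%.
The 2000s: TFP = 2.5 − 1.296 − 1.792 = -0.588%.
Difference = 0.32 − (-0.588) = 0.908 pp.

0.91 percentage points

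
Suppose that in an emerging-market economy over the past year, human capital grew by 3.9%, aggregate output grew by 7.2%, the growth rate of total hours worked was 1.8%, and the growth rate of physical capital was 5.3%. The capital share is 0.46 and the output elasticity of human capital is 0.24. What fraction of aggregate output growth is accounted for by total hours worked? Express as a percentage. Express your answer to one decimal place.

Labor's share = 1 − 0.46 − 0.24 = 0.3.
Total hours worked contributed 0.3 × 1.8 = 0.54 pp.
Share of growth = 0.54 / 7.2 × 100 = 7.5%.

Total hours worked accounted for 7.5% of growth.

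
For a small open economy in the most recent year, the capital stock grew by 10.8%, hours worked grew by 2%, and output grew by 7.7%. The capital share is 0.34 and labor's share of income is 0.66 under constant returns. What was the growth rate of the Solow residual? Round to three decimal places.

Labor's share = 1 − 0.34 = 0.66.
The capital stock: 0.34 × 10.8 = 3.672 pp.
Hours worked: 0.66 × 2 = 1.32 pp.
TFP growth = 7.7 − 4.992 = 2.708%.

2.708%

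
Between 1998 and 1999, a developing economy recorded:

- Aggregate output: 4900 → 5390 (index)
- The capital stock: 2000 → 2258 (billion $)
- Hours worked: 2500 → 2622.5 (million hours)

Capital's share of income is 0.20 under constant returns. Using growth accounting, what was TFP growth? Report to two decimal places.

Aggregate output growth = (5390 − 4900) / 4900 = 10%.
The capital stock growth = (2258 − 2000) / 2000 = 12.9%.
Hours worked growth = (2622.5 − 2500) / 2500 = 4.9%.
Labor's share = 1 − 0.2 = 0.8.
The capital stock: 0.2 × 12.9 = 2.58 pp.
Hours worked: 0.8 × 4.9 = 3.92 pp.
TFP growth = 10 − 6.5 = 3.5%.

TFP growth was 3.50%.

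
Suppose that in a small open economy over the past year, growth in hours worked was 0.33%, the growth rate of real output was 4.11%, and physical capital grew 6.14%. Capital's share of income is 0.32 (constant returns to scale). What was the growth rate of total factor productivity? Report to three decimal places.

Labor's share = 1 − 0.32 = 0.68.
Physical capital: 0.32 × 6.14 = 1.9648 pp.
Hours worked: 0.68 × 0.33 = 0.2244 pp.
TFP growth = 4.11 − 2.1892 = 1.9208%.

Total factor productivity growth was 1.921%.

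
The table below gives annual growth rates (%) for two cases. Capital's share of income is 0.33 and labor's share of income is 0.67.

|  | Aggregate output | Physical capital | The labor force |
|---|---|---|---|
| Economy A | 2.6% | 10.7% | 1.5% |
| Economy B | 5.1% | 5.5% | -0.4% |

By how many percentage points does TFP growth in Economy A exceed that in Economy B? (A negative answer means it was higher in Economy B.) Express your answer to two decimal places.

-5.49 percentage points

Labor's share = 1 − 0.33 = 0.67.
Economy A: TFP = 2.6 − 3.531 − 1.005 = -1.936%.
Economy B: TFP = 5.1 − 1.815 + 0.268 = 3.553%.
Difference = -1.936 − (3.553) = -5.489 pp.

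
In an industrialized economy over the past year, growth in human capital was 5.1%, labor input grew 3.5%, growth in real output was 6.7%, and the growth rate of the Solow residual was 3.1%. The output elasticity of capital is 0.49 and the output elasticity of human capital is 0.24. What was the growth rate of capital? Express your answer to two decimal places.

Labor's share = 1 − 0.49 − 0.24 = 0.27.
gY = gA + 0.24×5.1 + 0.27×3.5 + 0.49×g.
0.49×g = 6.7 − 3.1 − 2.169 = 1.431.
g = 1.431 / 0.49 = 2.9204%.

Capital growth was 2.92%.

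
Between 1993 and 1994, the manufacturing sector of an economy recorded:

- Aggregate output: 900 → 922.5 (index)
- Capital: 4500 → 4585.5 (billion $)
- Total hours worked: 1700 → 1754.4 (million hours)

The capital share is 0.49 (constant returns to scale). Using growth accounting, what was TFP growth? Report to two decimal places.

-0.06%

Aggregate output growth = (922.5 − 900) / 900 = 2.5%.
Capital growth = (4585.5 − 4500) / 4500 = 1.9%.
Total hours worked growth = (1754.4 − 1700) / 1700 = 3.2%.
Labor's share = 1 − 0.49 = 0.51.
Capital: 0.49 × 1.9 = 0.931 pp.
Total hours worked: 0.51 × 3.2 = 1.632 pp.
TFP growth = 2.5 − 2.563 = -0.063%.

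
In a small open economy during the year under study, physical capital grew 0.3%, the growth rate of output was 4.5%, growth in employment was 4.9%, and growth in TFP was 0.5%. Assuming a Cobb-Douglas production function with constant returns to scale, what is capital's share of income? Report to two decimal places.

Capital's share of income is 0.20.

gY = gA + α·gK + (1−α)·gL, so gY − gA − gL = α(gK − gL).
4.5 − 0.5 − 4.9 = α × (0.3 − 4.9).
-0.9 = -4.6 α, so α = 0.1957.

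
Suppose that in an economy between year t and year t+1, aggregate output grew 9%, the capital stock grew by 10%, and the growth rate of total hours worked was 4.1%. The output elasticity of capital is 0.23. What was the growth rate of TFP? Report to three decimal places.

Labor's share = 1 − 0.23 = 0.77.
The capital stock: 0.23 × 10 = 2.3 pp.
Total hours worked: 0.77 × 4.1 = 3.157 pp.
TFP growth = 9 − 5.457 = 3.543%.

3.543%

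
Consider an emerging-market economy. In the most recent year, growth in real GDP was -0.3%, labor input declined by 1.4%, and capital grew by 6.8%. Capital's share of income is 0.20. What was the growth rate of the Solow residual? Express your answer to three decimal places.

Labor's share = 1 − 0.2 = 0.8.
Capital: 0.2 × 6.8 = 1.36 pp.
Labor input: 0.8 × (-1.4) = -1.12 pp.
TFP growth = -0.3 − 0.24 = -0.54%.

-0.540%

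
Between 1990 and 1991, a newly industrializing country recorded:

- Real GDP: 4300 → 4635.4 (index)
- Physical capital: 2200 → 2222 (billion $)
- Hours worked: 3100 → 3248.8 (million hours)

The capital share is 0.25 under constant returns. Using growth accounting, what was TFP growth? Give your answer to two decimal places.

Real GDP growth = (4635.4 − 4300) / 4300 = 7.8%.
Physical capital growth = (2222 − 2200) / 2200 = 1%.
Hours worked growth = (3248.8 − 3100) / 3100 = 4.8%.
Labor's share = 1 − 0.25 = 0.75.
Physical capital: 0.25 × 1 = 0.25 pp.
Hours worked: 0.75 × 4.8 = 3.6 pp.
TFP growth = 7.8 − 3.85 = 3.95%.

3.95%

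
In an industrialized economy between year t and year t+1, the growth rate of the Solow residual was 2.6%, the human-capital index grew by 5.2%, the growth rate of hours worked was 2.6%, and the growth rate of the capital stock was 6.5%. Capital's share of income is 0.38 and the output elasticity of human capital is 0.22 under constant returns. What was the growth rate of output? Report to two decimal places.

7.25%

Labor's share = 1 − 0.38 − 0.22 = 0.4.
The capital stock: 0.38 × 6.5 = 2.47 pp.
The human-capital index: 0.22 × 5.2 = 1.144 pp.
Hours worked: 0.4 × 2.6 = 1.04 pp.
Output growth = 2.6 + 4.654 = 7.254%.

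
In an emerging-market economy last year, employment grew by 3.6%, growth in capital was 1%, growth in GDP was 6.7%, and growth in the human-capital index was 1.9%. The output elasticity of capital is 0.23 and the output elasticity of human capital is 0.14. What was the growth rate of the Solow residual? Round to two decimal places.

The Solow residual growth was 3.94%.

Labor's share = 1 − 0.23 − 0.14 = 0.63.
Capital: 0.23 × 1 = 0.23 pp.
The human-capital index: 0.14 × 1.9 = 0.266 pp.
Employment: 0.63 × 3.6 = 2.268 pp.
TFP growth = 6.7 − 2.764 = 3.936%.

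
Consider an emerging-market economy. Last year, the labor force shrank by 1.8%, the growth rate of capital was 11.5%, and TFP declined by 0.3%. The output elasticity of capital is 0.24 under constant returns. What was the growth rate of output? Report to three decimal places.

Output growth was 1.092%.

Labor's share = 1 − 0.24 = 0.76.
Capital: 0.24 × 11.5 = 2.76 pp.
The labor force: 0.76 × (-1.8) = -1.368 pp.
Output growth = -0.3 + 1.392 = 1.092%.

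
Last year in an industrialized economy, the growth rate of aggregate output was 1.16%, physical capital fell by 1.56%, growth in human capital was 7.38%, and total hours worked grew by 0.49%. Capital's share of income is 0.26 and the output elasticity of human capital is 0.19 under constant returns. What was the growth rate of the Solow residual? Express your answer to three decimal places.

Labor's share = 1 − 0.26 − 0.19 = 0.55.
Physical capital: 0.26 × (-1.56) = -0.4056 pp.
Human capital: 0.19 × 7.38 = 1.4022 pp.
Total hours worked: 0.55 × 0.49 = 0.2695 pp.
TFP growth = 1.16 − 1.2661 = -0.1061%.

-0.106%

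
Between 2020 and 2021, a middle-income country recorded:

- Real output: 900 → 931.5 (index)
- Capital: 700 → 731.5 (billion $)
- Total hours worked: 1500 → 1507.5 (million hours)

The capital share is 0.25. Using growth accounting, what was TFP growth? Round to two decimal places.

TFP grew 2.00%.

Real output growth = (931.5 − 900) / 900 = 3.5%.
Capital growth = (731.5 − 700) / 700 = 4.5%.
Total hours worked growth = (1507.5 − 1500) / 1500 = 0.5%.
Labor's share = 1 − 0.25 = 0.75.
Capital: 0.25 × 4.5 = 1.125 pp.
Total hours worked: 0.75 × 0.5 = 0.375 pp.
TFP growth = 3.5 − 1.5 = 2%.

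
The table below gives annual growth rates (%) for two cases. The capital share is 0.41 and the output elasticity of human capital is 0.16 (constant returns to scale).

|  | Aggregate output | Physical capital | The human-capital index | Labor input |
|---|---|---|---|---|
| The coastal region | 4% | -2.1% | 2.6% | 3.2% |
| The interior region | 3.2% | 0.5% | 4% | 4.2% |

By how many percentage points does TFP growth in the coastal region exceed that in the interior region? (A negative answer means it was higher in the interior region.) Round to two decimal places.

Labor's share = 1 − 0.41 − 0.16 = 0.43.
The coastal region: TFP = 4 + 0.861 − 0.416 − 1.376 = 3.069%.
The interior region: TFP = 3.2 − 0.205 − 0.64 − 1.806 = 0.549%.
Difference = 3.069 − (0.549) = 2.52 pp.

2.52 percentage points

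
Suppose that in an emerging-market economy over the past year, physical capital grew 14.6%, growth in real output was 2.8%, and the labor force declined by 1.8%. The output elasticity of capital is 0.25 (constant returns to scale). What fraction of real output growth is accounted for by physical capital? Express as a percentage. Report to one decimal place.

Physical capital accounted for 130.4% of growth.

Physical capital contributed 0.25 × 14.6 = 3.65 pp.
Share of growth = 3.65 / 2.8 × 100 = 130.357%.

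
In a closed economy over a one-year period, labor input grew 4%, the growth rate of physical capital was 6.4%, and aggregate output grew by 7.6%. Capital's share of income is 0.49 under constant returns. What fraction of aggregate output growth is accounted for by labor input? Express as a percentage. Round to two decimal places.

Labor's share = 1 − 0.49 = 0.51.
Labor input contributed 0.51 × 4 = 2.04 pp.
Share of growth = 2.04 / 7.6 × 100 = 26.8421%.

Labor input accounted for 26.84% of growth.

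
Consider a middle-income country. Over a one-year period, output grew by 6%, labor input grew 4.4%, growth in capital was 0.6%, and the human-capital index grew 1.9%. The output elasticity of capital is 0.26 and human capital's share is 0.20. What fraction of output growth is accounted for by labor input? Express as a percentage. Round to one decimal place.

39.6%

Labor's share = 1 − 0.26 − 0.2 = 0.54.
Labor input contributed 0.54 × 4.4 = 2.376 pp.
Share of growth = 2.376 / 6 × 100 = 39.6%.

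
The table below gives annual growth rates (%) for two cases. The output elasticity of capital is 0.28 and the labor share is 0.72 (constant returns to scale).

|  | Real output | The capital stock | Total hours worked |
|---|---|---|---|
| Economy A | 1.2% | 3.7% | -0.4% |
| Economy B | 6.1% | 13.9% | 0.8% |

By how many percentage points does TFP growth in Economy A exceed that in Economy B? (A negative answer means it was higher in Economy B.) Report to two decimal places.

Labor's share = 1 − 0.28 = 0.72.
Economy A: TFP = 1.2 − 1.036 + 0.288 = 0.452%.
Economy B: TFP = 6.1 − 3.892 − 0.576 = 1.632%.
Difference = 0.452 − (1.632) = -1.18 pp.

-1.18 percentage points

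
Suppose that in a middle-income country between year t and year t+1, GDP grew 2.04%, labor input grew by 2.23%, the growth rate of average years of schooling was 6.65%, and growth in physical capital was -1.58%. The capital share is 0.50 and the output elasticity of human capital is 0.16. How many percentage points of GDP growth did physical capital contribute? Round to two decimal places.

-0.79

Contribution = share × growth = 0.5 × (-1.58) = -0.79 pp.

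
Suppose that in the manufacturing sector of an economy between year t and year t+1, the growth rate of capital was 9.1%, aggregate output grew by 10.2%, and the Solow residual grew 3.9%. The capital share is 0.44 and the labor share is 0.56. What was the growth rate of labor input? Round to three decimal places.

Labor's share = 1 − 0.44 = 0.56.
gY = gA + 0.44×9.1 + 0.56×g.
0.56×g = 10.2 − 3.9 − 4.004 = 2.296.
g = 2.296 / 0.56 = 4.1%.

Labor input grew 4.100%.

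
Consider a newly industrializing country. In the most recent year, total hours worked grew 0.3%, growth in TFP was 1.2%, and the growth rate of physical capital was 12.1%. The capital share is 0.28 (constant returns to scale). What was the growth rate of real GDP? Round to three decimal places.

Labor's share = 1 − 0.28 = 0.72.
Physical capital: 0.28 × 12.1 = 3.388 pp.
Total hours worked: 0.72 × 0.3 = 0.216 pp.
Output growth = 1.2 + 3.604 = 4.804%.

4.804%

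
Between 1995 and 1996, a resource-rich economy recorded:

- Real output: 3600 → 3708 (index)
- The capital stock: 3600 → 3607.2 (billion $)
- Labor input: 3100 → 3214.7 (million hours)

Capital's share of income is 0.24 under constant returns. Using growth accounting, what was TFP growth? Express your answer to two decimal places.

TFP grew 0.14%.

Real output growth = (3708 − 3600) / 3600 = 3%.
The capital stock growth = (3607.2 − 3600) / 3600 = 0.2%.
Labor input growth = (3214.7 − 3100) / 3100 = 3.7%.
Labor's share = 1 − 0.24 = 0.76.
The capital stock: 0.24 × 0.2 = 0.048 pp.
Labor input: 0.76 × 3.7 = 2.812 pp.
TFP growth = 3 − 2.86 = 0.14%.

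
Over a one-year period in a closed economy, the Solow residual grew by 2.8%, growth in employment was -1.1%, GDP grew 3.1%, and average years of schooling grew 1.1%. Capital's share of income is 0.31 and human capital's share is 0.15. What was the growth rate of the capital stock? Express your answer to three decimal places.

Labor's share = 1 − 0.31 − 0.15 = 0.54.
gY = gA + 0.15×1.1 + 0.54×(-1.1) + 0.31×g.
0.31×g = 3.1 − 2.8 + 0.429 = 0.729.
g = 0.729 / 0.31 = 2.35161%.

2.352%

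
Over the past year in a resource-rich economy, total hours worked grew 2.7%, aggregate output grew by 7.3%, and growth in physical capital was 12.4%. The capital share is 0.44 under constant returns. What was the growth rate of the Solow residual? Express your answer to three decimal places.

Labor's share = 1 − 0.44 = 0.56.
Physical capital: 0.44 × 12.4 = 5.456 pp.
Total hours worked: 0.56 × 2.7 = 1.512 pp.
TFP growth = 7.3 − 6.968 = 0.332%.

0.332%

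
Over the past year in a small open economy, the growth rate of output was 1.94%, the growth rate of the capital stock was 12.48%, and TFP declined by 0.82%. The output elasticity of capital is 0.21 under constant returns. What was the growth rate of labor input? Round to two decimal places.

Labor input grew 0.18%.

Labor's share = 1 − 0.21 = 0.79.
gY = gA + 0.21×12.48 + 0.79×g.
0.79×g = 1.94 + 0.82 − 2.6208 = 0.1392.
g = 0.1392 / 0.79 = 0.1762%.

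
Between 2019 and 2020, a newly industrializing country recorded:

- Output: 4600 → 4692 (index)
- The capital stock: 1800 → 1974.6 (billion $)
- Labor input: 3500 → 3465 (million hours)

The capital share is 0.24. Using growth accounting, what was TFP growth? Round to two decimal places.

Output growth = (4692 − 4600) / 4600 = 2%.
The capital stock growth = (1974.6 − 1800) / 1800 = 9.7%.
Labor input growth = (3465 − 3500) / 3500 = -1%.
Labor's share = 1 − 0.24 = 0.76.
The capital stock: 0.24 × 9.7 = 2.328 pp.
Labor input: 0.76 × (-1) = -0.76 pp.
TFP growth = 2 − 1.568 = 0.432%.

0.43%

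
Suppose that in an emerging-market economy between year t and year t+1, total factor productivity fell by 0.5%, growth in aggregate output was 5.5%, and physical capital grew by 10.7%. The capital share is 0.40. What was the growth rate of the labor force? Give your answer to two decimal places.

Labor's share = 1 − 0.4 = 0.6.
gY = gA + 0.4×10.7 + 0.6×g.
0.6×g = 5.5 + 0.5 − 4.28 = 1.72.
g = 1.72 / 0.6 = 2.8667%.

2.87%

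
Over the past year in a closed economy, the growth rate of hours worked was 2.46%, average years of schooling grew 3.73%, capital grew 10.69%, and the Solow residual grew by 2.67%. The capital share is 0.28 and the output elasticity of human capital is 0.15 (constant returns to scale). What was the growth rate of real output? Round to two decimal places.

Labor's share = 1 − 0.28 − 0.15 = 0.57.
Capital: 0.28 × 10.69 = 2.9932 pp.
Average years of schooling: 0.15 × 3.73 = 0.5595 pp.
Hours worked: 0.57 × 2.46 = 1.4022 pp.
Output growth = 2.67 + 4.9549 = 7.6249%.

Real output growth was 7.62%.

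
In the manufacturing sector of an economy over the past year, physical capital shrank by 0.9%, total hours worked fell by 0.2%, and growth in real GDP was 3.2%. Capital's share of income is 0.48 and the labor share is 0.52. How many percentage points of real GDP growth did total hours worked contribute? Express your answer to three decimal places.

-0.104 percentage points

Labor's share = 1 − 0.48 = 0.52.
Contribution = share × growth = 0.52 × (-0.2) = -0.104 pp.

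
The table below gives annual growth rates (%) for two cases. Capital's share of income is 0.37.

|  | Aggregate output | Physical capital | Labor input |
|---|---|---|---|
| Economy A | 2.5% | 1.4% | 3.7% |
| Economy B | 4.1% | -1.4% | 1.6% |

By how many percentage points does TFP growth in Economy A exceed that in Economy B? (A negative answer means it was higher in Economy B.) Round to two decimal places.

Labor's share = 1 − 0.37 = 0.63.
Economy A: TFP = 2.5 − 0.518 − 2.331 = -0.349%.
Economy B: TFP = 4.1 + 0.518 − 1.008 = 3.61%.
Difference = -0.349 − (3.61) = -3.959 pp.

-3.96 percentage points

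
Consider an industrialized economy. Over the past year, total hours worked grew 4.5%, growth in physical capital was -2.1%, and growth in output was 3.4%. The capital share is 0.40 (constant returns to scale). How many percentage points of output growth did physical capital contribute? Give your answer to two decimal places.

Contribution = share × growth = 0.4 × (-2.1) = -0.84 pp.

-0.84 pp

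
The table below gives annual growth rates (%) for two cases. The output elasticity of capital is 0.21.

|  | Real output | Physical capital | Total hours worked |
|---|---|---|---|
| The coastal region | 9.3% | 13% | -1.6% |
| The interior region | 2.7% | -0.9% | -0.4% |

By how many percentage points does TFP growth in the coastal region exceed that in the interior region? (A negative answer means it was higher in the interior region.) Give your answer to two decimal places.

4.63 percentage points

Labor's share = 1 − 0.21 = 0.79.
The coastal region: TFP = 9.3 − 2.73 + 1.264 = 7.834%.
The interior region: TFP = 2.7 + 0.189 + 0.316 = 3.205%.
Difference = 7.834 − (3.205) = 4.629 pp.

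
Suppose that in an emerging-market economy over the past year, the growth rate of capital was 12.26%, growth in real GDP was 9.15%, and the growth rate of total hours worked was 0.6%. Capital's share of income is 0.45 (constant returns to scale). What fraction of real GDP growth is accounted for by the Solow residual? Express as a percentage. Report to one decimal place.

Labor's share = 1 − 0.45 = 0.55.
Capital: 0.45 × 12.26 = 5.517 pp.
Total hours worked: 0.55 × 0.6 = 0.33 pp.
TFP growth = 9.15 − 5.847 = 3.303%.
TFP share of growth = 3.303 / 9.15 × 100 = 36.098%.

The Solow residual accounted for 36.1% of growth.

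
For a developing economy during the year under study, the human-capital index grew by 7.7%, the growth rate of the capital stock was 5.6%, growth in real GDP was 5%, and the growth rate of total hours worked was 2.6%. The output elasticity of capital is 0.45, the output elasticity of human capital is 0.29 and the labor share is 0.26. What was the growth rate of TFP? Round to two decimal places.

Labor's share = 1 − 0.45 − 0.29 = 0.26.
The capital stock: 0.45 × 5.6 = 2.52 pp.
The human-capital index: 0.29 × 7.7 = 2.233 pp.
Total hours worked: 0.26 × 2.6 = 0.676 pp.
TFP growth = 5 − 5.429 = -0.429%.

-0.43%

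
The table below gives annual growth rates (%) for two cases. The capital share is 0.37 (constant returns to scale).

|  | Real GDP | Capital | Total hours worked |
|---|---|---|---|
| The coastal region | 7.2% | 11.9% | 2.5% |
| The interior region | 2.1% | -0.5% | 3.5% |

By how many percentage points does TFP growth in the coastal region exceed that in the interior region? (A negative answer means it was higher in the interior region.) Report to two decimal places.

Labor's share = 1 − 0.37 = 0.63.
The coastal region: TFP = 7.2 − 4.403 − 1.575 = 1.222%.
The interior region: TFP = 2.1 + 0.185 − 2.205 = 0.08%.
Difference = 1.222 − (0.08) = 1.142 pp.

1.14 percentage points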